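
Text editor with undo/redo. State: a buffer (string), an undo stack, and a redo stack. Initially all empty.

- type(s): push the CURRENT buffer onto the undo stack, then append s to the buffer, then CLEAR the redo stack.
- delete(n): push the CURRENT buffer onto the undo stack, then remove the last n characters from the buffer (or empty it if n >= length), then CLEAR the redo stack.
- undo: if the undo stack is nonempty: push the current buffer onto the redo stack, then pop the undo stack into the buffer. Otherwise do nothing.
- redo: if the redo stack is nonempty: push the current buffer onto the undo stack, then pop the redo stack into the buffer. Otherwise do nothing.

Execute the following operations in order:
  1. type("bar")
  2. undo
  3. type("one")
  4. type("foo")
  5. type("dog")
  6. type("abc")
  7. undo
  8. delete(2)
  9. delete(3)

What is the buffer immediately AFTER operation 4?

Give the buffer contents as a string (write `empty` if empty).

Answer: onefoo

Derivation:
After op 1 (type): buf='bar' undo_depth=1 redo_depth=0
After op 2 (undo): buf='(empty)' undo_depth=0 redo_depth=1
After op 3 (type): buf='one' undo_depth=1 redo_depth=0
After op 4 (type): buf='onefoo' undo_depth=2 redo_depth=0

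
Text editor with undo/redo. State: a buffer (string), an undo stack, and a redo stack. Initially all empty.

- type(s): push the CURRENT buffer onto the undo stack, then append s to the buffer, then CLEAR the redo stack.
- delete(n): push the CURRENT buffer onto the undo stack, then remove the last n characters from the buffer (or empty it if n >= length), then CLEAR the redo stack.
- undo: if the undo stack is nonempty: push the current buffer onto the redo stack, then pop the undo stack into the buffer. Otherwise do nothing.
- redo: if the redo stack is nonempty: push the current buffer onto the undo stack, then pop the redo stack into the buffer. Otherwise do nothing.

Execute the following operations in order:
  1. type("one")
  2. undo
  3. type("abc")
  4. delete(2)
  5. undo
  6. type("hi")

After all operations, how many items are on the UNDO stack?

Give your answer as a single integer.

After op 1 (type): buf='one' undo_depth=1 redo_depth=0
After op 2 (undo): buf='(empty)' undo_depth=0 redo_depth=1
After op 3 (type): buf='abc' undo_depth=1 redo_depth=0
After op 4 (delete): buf='a' undo_depth=2 redo_depth=0
After op 5 (undo): buf='abc' undo_depth=1 redo_depth=1
After op 6 (type): buf='abchi' undo_depth=2 redo_depth=0

Answer: 2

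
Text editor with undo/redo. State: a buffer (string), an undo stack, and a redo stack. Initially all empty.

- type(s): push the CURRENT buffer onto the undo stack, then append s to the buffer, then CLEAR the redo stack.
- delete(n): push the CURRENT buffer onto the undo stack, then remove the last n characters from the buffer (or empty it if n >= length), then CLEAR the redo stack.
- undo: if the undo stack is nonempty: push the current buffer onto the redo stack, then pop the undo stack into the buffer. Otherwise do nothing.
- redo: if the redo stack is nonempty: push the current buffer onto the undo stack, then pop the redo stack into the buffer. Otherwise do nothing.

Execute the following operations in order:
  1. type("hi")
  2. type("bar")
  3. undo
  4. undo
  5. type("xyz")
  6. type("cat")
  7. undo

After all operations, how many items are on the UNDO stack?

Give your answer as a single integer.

Answer: 1

Derivation:
After op 1 (type): buf='hi' undo_depth=1 redo_depth=0
After op 2 (type): buf='hibar' undo_depth=2 redo_depth=0
After op 3 (undo): buf='hi' undo_depth=1 redo_depth=1
After op 4 (undo): buf='(empty)' undo_depth=0 redo_depth=2
After op 5 (type): buf='xyz' undo_depth=1 redo_depth=0
After op 6 (type): buf='xyzcat' undo_depth=2 redo_depth=0
After op 7 (undo): buf='xyz' undo_depth=1 redo_depth=1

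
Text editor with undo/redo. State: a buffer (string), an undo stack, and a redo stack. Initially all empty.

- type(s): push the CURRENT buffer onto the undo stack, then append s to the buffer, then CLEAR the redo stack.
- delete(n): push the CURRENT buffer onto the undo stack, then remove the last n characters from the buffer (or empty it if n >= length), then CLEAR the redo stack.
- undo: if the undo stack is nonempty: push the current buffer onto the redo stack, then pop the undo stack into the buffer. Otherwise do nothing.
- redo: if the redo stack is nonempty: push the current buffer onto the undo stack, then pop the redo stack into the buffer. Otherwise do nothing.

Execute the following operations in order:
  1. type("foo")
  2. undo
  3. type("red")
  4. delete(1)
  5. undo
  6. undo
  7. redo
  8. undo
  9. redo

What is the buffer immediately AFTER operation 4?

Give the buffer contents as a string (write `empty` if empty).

Answer: re

Derivation:
After op 1 (type): buf='foo' undo_depth=1 redo_depth=0
After op 2 (undo): buf='(empty)' undo_depth=0 redo_depth=1
After op 3 (type): buf='red' undo_depth=1 redo_depth=0
After op 4 (delete): buf='re' undo_depth=2 redo_depth=0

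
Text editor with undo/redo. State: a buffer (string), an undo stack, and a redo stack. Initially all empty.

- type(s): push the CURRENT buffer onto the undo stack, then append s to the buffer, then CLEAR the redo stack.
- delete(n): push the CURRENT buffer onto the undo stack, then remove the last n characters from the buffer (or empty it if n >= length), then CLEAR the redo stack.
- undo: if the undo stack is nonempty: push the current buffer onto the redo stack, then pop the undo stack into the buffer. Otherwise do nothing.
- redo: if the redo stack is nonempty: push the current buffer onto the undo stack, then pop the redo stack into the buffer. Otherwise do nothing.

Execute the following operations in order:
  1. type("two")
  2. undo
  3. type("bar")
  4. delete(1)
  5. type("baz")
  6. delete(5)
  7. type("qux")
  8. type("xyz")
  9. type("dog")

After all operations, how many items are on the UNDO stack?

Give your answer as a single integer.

After op 1 (type): buf='two' undo_depth=1 redo_depth=0
After op 2 (undo): buf='(empty)' undo_depth=0 redo_depth=1
After op 3 (type): buf='bar' undo_depth=1 redo_depth=0
After op 4 (delete): buf='ba' undo_depth=2 redo_depth=0
After op 5 (type): buf='babaz' undo_depth=3 redo_depth=0
After op 6 (delete): buf='(empty)' undo_depth=4 redo_depth=0
After op 7 (type): buf='qux' undo_depth=5 redo_depth=0
After op 8 (type): buf='quxxyz' undo_depth=6 redo_depth=0
After op 9 (type): buf='quxxyzdog' undo_depth=7 redo_depth=0

Answer: 7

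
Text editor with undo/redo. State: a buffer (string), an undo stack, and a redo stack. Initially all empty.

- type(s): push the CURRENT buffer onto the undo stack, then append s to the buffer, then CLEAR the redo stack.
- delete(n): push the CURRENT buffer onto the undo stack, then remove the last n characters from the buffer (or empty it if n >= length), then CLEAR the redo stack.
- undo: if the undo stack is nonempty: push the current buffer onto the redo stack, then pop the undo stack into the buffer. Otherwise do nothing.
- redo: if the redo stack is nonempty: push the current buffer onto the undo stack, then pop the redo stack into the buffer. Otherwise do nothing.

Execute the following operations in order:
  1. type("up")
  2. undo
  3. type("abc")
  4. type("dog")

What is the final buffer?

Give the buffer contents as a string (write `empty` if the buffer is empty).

Answer: abcdog

Derivation:
After op 1 (type): buf='up' undo_depth=1 redo_depth=0
After op 2 (undo): buf='(empty)' undo_depth=0 redo_depth=1
After op 3 (type): buf='abc' undo_depth=1 redo_depth=0
After op 4 (type): buf='abcdog' undo_depth=2 redo_depth=0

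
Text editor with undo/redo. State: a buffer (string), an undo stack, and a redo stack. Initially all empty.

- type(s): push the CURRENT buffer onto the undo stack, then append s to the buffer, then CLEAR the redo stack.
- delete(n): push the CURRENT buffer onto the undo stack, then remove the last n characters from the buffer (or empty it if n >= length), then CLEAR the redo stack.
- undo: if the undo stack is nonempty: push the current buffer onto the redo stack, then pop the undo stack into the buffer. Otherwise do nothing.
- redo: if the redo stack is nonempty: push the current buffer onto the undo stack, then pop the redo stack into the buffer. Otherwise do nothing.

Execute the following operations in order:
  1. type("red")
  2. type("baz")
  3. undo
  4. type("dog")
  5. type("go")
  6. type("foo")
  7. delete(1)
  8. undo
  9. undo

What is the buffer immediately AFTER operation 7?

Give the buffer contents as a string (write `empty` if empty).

After op 1 (type): buf='red' undo_depth=1 redo_depth=0
After op 2 (type): buf='redbaz' undo_depth=2 redo_depth=0
After op 3 (undo): buf='red' undo_depth=1 redo_depth=1
After op 4 (type): buf='reddog' undo_depth=2 redo_depth=0
After op 5 (type): buf='reddoggo' undo_depth=3 redo_depth=0
After op 6 (type): buf='reddoggofoo' undo_depth=4 redo_depth=0
After op 7 (delete): buf='reddoggofo' undo_depth=5 redo_depth=0

Answer: reddoggofo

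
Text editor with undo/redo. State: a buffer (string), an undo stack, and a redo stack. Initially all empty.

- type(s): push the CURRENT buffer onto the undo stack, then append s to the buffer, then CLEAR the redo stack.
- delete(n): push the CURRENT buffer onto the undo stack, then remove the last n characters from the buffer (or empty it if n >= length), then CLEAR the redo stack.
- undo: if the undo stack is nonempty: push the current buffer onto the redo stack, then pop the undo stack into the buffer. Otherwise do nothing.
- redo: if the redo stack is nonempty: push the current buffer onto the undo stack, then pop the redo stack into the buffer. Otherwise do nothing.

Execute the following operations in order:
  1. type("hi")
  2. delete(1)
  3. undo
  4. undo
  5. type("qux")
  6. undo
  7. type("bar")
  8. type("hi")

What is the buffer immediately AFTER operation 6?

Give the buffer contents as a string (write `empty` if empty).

After op 1 (type): buf='hi' undo_depth=1 redo_depth=0
After op 2 (delete): buf='h' undo_depth=2 redo_depth=0
After op 3 (undo): buf='hi' undo_depth=1 redo_depth=1
After op 4 (undo): buf='(empty)' undo_depth=0 redo_depth=2
After op 5 (type): buf='qux' undo_depth=1 redo_depth=0
After op 6 (undo): buf='(empty)' undo_depth=0 redo_depth=1

Answer: empty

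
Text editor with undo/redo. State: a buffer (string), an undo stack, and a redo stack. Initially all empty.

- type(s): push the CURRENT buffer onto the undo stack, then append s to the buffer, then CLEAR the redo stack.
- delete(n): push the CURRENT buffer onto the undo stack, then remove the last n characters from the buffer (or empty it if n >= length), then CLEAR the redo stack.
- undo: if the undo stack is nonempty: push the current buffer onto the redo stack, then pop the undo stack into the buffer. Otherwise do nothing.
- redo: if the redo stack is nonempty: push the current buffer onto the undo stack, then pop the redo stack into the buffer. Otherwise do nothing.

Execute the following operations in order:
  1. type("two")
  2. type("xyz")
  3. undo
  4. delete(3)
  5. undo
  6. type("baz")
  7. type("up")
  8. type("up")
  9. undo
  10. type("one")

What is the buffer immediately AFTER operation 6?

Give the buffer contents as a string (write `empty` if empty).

Answer: twobaz

Derivation:
After op 1 (type): buf='two' undo_depth=1 redo_depth=0
After op 2 (type): buf='twoxyz' undo_depth=2 redo_depth=0
After op 3 (undo): buf='two' undo_depth=1 redo_depth=1
After op 4 (delete): buf='(empty)' undo_depth=2 redo_depth=0
After op 5 (undo): buf='two' undo_depth=1 redo_depth=1
After op 6 (type): buf='twobaz' undo_depth=2 redo_depth=0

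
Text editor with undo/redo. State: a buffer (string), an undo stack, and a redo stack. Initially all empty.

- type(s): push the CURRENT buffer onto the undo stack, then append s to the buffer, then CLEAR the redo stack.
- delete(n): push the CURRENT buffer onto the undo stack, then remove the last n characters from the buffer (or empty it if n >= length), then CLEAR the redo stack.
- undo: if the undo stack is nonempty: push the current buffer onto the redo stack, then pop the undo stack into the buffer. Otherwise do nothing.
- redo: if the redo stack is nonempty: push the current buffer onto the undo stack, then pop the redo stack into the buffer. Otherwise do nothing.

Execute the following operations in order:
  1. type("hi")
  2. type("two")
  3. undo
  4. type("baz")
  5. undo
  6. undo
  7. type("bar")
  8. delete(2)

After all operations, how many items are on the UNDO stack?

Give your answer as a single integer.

Answer: 2

Derivation:
After op 1 (type): buf='hi' undo_depth=1 redo_depth=0
After op 2 (type): buf='hitwo' undo_depth=2 redo_depth=0
After op 3 (undo): buf='hi' undo_depth=1 redo_depth=1
After op 4 (type): buf='hibaz' undo_depth=2 redo_depth=0
After op 5 (undo): buf='hi' undo_depth=1 redo_depth=1
After op 6 (undo): buf='(empty)' undo_depth=0 redo_depth=2
After op 7 (type): buf='bar' undo_depth=1 redo_depth=0
After op 8 (delete): buf='b' undo_depth=2 redo_depth=0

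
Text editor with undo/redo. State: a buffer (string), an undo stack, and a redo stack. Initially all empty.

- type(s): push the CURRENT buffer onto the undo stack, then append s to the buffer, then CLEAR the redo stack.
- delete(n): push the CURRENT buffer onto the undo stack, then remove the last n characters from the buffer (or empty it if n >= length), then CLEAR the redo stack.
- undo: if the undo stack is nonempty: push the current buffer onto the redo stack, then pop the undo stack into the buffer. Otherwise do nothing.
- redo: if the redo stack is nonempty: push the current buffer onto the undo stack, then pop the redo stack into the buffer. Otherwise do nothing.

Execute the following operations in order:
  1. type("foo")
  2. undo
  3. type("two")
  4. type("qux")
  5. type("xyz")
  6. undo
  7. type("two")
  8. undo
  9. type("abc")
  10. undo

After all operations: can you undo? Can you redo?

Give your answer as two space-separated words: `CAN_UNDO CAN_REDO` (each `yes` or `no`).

Answer: yes yes

Derivation:
After op 1 (type): buf='foo' undo_depth=1 redo_depth=0
After op 2 (undo): buf='(empty)' undo_depth=0 redo_depth=1
After op 3 (type): buf='two' undo_depth=1 redo_depth=0
After op 4 (type): buf='twoqux' undo_depth=2 redo_depth=0
After op 5 (type): buf='twoquxxyz' undo_depth=3 redo_depth=0
After op 6 (undo): buf='twoqux' undo_depth=2 redo_depth=1
After op 7 (type): buf='twoquxtwo' undo_depth=3 redo_depth=0
After op 8 (undo): buf='twoqux' undo_depth=2 redo_depth=1
After op 9 (type): buf='twoquxabc' undo_depth=3 redo_depth=0
After op 10 (undo): buf='twoqux' undo_depth=2 redo_depth=1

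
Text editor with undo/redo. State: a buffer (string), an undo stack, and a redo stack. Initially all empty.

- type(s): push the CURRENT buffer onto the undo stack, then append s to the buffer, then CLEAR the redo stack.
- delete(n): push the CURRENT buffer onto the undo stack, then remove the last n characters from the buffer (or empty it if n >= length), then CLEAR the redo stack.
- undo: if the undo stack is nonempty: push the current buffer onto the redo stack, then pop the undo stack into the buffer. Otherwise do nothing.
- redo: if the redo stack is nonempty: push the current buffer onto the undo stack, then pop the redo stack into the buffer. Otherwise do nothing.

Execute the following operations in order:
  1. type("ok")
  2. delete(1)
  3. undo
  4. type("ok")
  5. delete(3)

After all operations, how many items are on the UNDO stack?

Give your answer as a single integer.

After op 1 (type): buf='ok' undo_depth=1 redo_depth=0
After op 2 (delete): buf='o' undo_depth=2 redo_depth=0
After op 3 (undo): buf='ok' undo_depth=1 redo_depth=1
After op 4 (type): buf='okok' undo_depth=2 redo_depth=0
After op 5 (delete): buf='o' undo_depth=3 redo_depth=0

Answer: 3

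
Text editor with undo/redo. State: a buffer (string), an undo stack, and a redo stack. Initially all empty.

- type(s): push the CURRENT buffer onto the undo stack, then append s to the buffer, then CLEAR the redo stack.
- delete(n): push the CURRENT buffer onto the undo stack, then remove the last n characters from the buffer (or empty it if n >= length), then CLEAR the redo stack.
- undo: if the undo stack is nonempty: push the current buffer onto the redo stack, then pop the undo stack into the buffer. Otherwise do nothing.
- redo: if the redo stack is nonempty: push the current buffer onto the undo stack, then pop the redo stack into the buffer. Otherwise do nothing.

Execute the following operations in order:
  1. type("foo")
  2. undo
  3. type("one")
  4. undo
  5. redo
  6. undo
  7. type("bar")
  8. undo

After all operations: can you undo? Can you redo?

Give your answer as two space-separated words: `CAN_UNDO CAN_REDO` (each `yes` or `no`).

After op 1 (type): buf='foo' undo_depth=1 redo_depth=0
After op 2 (undo): buf='(empty)' undo_depth=0 redo_depth=1
After op 3 (type): buf='one' undo_depth=1 redo_depth=0
After op 4 (undo): buf='(empty)' undo_depth=0 redo_depth=1
After op 5 (redo): buf='one' undo_depth=1 redo_depth=0
After op 6 (undo): buf='(empty)' undo_depth=0 redo_depth=1
After op 7 (type): buf='bar' undo_depth=1 redo_depth=0
After op 8 (undo): buf='(empty)' undo_depth=0 redo_depth=1

Answer: no yes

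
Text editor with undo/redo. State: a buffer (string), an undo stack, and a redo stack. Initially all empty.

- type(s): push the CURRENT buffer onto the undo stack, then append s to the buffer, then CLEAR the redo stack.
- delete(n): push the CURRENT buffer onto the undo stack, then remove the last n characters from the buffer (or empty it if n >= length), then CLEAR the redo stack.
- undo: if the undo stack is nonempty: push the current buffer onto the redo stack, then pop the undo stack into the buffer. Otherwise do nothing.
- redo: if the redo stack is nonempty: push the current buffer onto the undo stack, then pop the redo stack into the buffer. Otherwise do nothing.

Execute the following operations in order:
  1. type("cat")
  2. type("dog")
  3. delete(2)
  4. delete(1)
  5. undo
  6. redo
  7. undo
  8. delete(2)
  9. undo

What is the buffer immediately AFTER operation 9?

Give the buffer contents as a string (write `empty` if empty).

Answer: catd

Derivation:
After op 1 (type): buf='cat' undo_depth=1 redo_depth=0
After op 2 (type): buf='catdog' undo_depth=2 redo_depth=0
After op 3 (delete): buf='catd' undo_depth=3 redo_depth=0
After op 4 (delete): buf='cat' undo_depth=4 redo_depth=0
After op 5 (undo): buf='catd' undo_depth=3 redo_depth=1
After op 6 (redo): buf='cat' undo_depth=4 redo_depth=0
After op 7 (undo): buf='catd' undo_depth=3 redo_depth=1
After op 8 (delete): buf='ca' undo_depth=4 redo_depth=0
After op 9 (undo): buf='catd' undo_depth=3 redo_depth=1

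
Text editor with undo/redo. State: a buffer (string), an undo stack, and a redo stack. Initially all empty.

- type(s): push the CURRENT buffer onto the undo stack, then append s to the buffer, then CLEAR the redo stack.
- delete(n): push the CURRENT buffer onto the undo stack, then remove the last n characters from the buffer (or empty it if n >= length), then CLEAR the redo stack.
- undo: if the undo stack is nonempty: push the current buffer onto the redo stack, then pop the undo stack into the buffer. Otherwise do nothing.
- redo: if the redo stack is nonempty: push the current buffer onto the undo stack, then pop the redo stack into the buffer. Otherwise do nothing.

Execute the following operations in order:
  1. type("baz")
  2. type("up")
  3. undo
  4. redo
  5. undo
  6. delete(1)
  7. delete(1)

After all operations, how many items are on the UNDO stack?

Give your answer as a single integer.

Answer: 3

Derivation:
After op 1 (type): buf='baz' undo_depth=1 redo_depth=0
After op 2 (type): buf='bazup' undo_depth=2 redo_depth=0
After op 3 (undo): buf='baz' undo_depth=1 redo_depth=1
After op 4 (redo): buf='bazup' undo_depth=2 redo_depth=0
After op 5 (undo): buf='baz' undo_depth=1 redo_depth=1
After op 6 (delete): buf='ba' undo_depth=2 redo_depth=0
After op 7 (delete): buf='b' undo_depth=3 redo_depth=0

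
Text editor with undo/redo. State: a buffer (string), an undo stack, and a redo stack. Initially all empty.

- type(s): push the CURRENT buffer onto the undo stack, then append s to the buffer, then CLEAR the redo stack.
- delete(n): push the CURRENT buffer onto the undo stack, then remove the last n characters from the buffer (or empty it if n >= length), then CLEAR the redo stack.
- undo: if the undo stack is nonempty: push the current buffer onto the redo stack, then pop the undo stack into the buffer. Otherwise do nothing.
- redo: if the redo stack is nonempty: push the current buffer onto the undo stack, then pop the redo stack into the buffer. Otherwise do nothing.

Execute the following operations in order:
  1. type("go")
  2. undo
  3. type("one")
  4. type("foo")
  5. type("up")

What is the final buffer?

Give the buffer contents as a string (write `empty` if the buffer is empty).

Answer: onefooup

Derivation:
After op 1 (type): buf='go' undo_depth=1 redo_depth=0
After op 2 (undo): buf='(empty)' undo_depth=0 redo_depth=1
After op 3 (type): buf='one' undo_depth=1 redo_depth=0
After op 4 (type): buf='onefoo' undo_depth=2 redo_depth=0
After op 5 (type): buf='onefooup' undo_depth=3 redo_depth=0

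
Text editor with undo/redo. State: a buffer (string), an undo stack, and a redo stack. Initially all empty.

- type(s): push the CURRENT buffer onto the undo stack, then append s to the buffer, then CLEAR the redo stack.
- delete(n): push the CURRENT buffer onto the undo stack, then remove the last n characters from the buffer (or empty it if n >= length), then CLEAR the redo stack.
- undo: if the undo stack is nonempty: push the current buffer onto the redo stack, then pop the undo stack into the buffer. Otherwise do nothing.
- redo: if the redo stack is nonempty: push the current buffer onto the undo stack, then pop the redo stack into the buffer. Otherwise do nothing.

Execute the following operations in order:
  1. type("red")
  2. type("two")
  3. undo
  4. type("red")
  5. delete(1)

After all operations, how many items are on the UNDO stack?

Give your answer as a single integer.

Answer: 3

Derivation:
After op 1 (type): buf='red' undo_depth=1 redo_depth=0
After op 2 (type): buf='redtwo' undo_depth=2 redo_depth=0
After op 3 (undo): buf='red' undo_depth=1 redo_depth=1
After op 4 (type): buf='redred' undo_depth=2 redo_depth=0
After op 5 (delete): buf='redre' undo_depth=3 redo_depth=0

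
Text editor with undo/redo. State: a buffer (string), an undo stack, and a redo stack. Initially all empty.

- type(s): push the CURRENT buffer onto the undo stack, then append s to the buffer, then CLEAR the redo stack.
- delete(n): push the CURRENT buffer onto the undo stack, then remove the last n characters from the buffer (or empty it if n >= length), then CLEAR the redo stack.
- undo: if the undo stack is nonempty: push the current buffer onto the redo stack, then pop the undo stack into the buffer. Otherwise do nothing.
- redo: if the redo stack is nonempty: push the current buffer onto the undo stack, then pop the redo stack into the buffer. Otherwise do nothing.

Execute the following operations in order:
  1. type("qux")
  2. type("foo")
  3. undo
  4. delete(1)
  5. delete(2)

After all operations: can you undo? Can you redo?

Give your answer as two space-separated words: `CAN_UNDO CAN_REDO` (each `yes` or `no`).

Answer: yes no

Derivation:
After op 1 (type): buf='qux' undo_depth=1 redo_depth=0
After op 2 (type): buf='quxfoo' undo_depth=2 redo_depth=0
After op 3 (undo): buf='qux' undo_depth=1 redo_depth=1
After op 4 (delete): buf='qu' undo_depth=2 redo_depth=0
After op 5 (delete): buf='(empty)' undo_depth=3 redo_depth=0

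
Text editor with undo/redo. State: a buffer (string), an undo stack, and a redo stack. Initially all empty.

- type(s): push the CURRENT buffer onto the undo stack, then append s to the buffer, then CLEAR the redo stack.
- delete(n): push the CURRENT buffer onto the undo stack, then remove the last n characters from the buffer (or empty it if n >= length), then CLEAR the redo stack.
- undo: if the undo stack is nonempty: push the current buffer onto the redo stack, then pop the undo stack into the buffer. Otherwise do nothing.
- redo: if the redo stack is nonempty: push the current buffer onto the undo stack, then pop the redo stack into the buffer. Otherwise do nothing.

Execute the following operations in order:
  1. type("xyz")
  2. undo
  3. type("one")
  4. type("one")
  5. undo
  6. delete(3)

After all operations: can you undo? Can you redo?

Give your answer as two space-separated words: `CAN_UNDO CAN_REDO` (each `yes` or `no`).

Answer: yes no

Derivation:
After op 1 (type): buf='xyz' undo_depth=1 redo_depth=0
After op 2 (undo): buf='(empty)' undo_depth=0 redo_depth=1
After op 3 (type): buf='one' undo_depth=1 redo_depth=0
After op 4 (type): buf='oneone' undo_depth=2 redo_depth=0
After op 5 (undo): buf='one' undo_depth=1 redo_depth=1
After op 6 (delete): buf='(empty)' undo_depth=2 redo_depth=0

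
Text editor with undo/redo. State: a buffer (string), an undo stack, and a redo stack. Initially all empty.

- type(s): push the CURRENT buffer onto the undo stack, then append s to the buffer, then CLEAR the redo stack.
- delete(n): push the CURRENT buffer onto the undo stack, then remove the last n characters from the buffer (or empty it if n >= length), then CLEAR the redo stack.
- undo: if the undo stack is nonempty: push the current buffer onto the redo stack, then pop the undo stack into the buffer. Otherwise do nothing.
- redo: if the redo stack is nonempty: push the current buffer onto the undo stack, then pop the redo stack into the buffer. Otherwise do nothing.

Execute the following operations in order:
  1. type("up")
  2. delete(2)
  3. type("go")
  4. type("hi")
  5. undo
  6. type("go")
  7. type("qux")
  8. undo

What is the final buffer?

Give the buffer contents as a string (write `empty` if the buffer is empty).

After op 1 (type): buf='up' undo_depth=1 redo_depth=0
After op 2 (delete): buf='(empty)' undo_depth=2 redo_depth=0
After op 3 (type): buf='go' undo_depth=3 redo_depth=0
After op 4 (type): buf='gohi' undo_depth=4 redo_depth=0
After op 5 (undo): buf='go' undo_depth=3 redo_depth=1
After op 6 (type): buf='gogo' undo_depth=4 redo_depth=0
After op 7 (type): buf='gogoqux' undo_depth=5 redo_depth=0
After op 8 (undo): buf='gogo' undo_depth=4 redo_depth=1

Answer: gogo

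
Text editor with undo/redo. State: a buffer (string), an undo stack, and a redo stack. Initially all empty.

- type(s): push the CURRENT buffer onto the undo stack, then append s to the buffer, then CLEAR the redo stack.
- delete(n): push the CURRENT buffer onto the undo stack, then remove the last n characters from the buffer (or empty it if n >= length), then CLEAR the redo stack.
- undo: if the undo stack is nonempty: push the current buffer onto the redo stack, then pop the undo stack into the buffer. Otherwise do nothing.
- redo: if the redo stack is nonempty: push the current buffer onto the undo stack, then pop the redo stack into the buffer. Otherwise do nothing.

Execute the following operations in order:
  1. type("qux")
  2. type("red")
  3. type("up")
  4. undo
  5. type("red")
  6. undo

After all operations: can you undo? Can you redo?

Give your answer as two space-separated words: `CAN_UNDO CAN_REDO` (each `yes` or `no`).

Answer: yes yes

Derivation:
After op 1 (type): buf='qux' undo_depth=1 redo_depth=0
After op 2 (type): buf='quxred' undo_depth=2 redo_depth=0
After op 3 (type): buf='quxredup' undo_depth=3 redo_depth=0
After op 4 (undo): buf='quxred' undo_depth=2 redo_depth=1
After op 5 (type): buf='quxredred' undo_depth=3 redo_depth=0
After op 6 (undo): buf='quxred' undo_depth=2 redo_depth=1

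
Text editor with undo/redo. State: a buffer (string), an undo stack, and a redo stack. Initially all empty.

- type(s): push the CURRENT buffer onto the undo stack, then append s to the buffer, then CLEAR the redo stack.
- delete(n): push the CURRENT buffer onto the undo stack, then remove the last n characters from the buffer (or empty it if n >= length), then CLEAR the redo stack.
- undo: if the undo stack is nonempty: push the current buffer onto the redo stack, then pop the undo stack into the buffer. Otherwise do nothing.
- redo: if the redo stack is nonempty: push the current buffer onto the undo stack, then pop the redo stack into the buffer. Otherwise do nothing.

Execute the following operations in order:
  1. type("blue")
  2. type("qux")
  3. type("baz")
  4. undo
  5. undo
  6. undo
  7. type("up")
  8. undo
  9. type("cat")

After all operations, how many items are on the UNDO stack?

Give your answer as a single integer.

Answer: 1

Derivation:
After op 1 (type): buf='blue' undo_depth=1 redo_depth=0
After op 2 (type): buf='bluequx' undo_depth=2 redo_depth=0
After op 3 (type): buf='bluequxbaz' undo_depth=3 redo_depth=0
After op 4 (undo): buf='bluequx' undo_depth=2 redo_depth=1
After op 5 (undo): buf='blue' undo_depth=1 redo_depth=2
After op 6 (undo): buf='(empty)' undo_depth=0 redo_depth=3
After op 7 (type): buf='up' undo_depth=1 redo_depth=0
After op 8 (undo): buf='(empty)' undo_depth=0 redo_depth=1
After op 9 (type): buf='cat' undo_depth=1 redo_depth=0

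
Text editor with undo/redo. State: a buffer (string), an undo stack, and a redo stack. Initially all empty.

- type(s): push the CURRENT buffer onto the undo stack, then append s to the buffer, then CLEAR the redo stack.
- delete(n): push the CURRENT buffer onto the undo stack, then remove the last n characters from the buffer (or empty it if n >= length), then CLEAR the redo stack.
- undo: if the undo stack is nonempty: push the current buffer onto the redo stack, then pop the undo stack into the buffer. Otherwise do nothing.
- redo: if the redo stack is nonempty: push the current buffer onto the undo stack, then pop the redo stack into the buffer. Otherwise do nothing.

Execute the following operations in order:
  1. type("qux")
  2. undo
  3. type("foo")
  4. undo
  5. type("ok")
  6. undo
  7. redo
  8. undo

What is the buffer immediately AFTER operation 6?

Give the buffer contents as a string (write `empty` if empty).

After op 1 (type): buf='qux' undo_depth=1 redo_depth=0
After op 2 (undo): buf='(empty)' undo_depth=0 redo_depth=1
After op 3 (type): buf='foo' undo_depth=1 redo_depth=0
After op 4 (undo): buf='(empty)' undo_depth=0 redo_depth=1
After op 5 (type): buf='ok' undo_depth=1 redo_depth=0
After op 6 (undo): buf='(empty)' undo_depth=0 redo_depth=1

Answer: empty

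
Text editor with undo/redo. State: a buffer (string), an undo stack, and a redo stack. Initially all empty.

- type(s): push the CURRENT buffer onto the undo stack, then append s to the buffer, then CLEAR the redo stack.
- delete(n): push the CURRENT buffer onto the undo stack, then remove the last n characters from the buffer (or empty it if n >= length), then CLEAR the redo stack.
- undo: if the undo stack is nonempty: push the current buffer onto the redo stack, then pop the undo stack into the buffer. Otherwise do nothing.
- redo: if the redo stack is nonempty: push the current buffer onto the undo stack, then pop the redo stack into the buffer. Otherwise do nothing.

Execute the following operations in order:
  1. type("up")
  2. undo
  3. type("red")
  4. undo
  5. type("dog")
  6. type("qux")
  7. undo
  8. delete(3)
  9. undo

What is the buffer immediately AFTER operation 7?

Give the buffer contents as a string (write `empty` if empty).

After op 1 (type): buf='up' undo_depth=1 redo_depth=0
After op 2 (undo): buf='(empty)' undo_depth=0 redo_depth=1
After op 3 (type): buf='red' undo_depth=1 redo_depth=0
After op 4 (undo): buf='(empty)' undo_depth=0 redo_depth=1
After op 5 (type): buf='dog' undo_depth=1 redo_depth=0
After op 6 (type): buf='dogqux' undo_depth=2 redo_depth=0
After op 7 (undo): buf='dog' undo_depth=1 redo_depth=1

Answer: dog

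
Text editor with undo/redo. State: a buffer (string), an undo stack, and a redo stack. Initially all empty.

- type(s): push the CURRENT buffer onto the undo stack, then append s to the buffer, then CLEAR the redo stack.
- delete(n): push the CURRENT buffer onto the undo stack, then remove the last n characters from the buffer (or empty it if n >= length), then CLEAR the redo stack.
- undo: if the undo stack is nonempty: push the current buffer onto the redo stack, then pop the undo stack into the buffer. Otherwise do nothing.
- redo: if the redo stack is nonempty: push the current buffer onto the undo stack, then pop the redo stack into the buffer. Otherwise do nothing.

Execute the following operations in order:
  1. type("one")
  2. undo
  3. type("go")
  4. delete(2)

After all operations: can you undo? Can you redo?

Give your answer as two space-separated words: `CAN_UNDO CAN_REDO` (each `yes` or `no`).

After op 1 (type): buf='one' undo_depth=1 redo_depth=0
After op 2 (undo): buf='(empty)' undo_depth=0 redo_depth=1
After op 3 (type): buf='go' undo_depth=1 redo_depth=0
After op 4 (delete): buf='(empty)' undo_depth=2 redo_depth=0

Answer: yes no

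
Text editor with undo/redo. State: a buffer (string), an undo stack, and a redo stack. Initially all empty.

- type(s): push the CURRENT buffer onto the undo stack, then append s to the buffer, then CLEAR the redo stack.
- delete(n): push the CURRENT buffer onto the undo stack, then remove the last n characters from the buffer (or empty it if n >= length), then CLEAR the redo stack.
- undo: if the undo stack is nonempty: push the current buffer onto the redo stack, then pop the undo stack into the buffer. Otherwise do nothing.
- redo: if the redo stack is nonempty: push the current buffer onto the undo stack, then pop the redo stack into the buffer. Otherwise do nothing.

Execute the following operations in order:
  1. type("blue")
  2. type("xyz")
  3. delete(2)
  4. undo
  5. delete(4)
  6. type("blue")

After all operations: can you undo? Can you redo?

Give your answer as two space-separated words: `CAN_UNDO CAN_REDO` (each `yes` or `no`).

Answer: yes no

Derivation:
After op 1 (type): buf='blue' undo_depth=1 redo_depth=0
After op 2 (type): buf='bluexyz' undo_depth=2 redo_depth=0
After op 3 (delete): buf='bluex' undo_depth=3 redo_depth=0
After op 4 (undo): buf='bluexyz' undo_depth=2 redo_depth=1
After op 5 (delete): buf='blu' undo_depth=3 redo_depth=0
After op 6 (type): buf='blublue' undo_depth=4 redo_depth=0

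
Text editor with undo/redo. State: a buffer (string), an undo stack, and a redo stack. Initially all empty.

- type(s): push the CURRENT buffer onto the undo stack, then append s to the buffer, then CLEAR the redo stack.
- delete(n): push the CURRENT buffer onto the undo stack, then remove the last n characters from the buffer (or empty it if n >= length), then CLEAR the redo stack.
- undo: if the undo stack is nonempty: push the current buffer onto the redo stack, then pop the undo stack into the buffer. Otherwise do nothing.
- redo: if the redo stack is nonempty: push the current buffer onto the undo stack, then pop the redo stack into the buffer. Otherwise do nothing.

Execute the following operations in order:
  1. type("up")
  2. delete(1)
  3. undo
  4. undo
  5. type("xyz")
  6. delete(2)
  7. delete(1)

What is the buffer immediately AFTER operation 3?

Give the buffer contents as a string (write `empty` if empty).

After op 1 (type): buf='up' undo_depth=1 redo_depth=0
After op 2 (delete): buf='u' undo_depth=2 redo_depth=0
After op 3 (undo): buf='up' undo_depth=1 redo_depth=1

Answer: up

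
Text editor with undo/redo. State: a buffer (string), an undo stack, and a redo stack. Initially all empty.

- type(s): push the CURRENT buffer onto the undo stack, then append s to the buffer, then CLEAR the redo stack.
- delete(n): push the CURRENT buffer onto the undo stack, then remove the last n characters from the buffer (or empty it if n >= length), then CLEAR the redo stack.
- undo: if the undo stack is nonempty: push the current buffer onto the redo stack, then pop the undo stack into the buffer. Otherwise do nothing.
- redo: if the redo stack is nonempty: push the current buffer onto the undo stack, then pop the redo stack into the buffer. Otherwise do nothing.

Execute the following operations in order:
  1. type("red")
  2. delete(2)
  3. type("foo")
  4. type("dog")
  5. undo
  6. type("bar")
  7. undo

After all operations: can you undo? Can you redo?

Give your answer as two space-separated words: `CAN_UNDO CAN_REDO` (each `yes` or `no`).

After op 1 (type): buf='red' undo_depth=1 redo_depth=0
After op 2 (delete): buf='r' undo_depth=2 redo_depth=0
After op 3 (type): buf='rfoo' undo_depth=3 redo_depth=0
After op 4 (type): buf='rfoodog' undo_depth=4 redo_depth=0
After op 5 (undo): buf='rfoo' undo_depth=3 redo_depth=1
After op 6 (type): buf='rfoobar' undo_depth=4 redo_depth=0
After op 7 (undo): buf='rfoo' undo_depth=3 redo_depth=1

Answer: yes yes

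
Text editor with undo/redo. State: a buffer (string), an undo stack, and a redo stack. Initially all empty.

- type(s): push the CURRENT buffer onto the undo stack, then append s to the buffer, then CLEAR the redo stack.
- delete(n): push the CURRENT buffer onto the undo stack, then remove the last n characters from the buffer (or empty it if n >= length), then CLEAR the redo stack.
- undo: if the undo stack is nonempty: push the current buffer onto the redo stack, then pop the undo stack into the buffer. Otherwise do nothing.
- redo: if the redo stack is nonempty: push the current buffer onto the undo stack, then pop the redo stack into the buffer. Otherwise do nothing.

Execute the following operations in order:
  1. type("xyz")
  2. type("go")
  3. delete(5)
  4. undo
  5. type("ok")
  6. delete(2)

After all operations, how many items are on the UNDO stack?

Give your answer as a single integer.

Answer: 4

Derivation:
After op 1 (type): buf='xyz' undo_depth=1 redo_depth=0
After op 2 (type): buf='xyzgo' undo_depth=2 redo_depth=0
After op 3 (delete): buf='(empty)' undo_depth=3 redo_depth=0
After op 4 (undo): buf='xyzgo' undo_depth=2 redo_depth=1
After op 5 (type): buf='xyzgook' undo_depth=3 redo_depth=0
After op 6 (delete): buf='xyzgo' undo_depth=4 redo_depth=0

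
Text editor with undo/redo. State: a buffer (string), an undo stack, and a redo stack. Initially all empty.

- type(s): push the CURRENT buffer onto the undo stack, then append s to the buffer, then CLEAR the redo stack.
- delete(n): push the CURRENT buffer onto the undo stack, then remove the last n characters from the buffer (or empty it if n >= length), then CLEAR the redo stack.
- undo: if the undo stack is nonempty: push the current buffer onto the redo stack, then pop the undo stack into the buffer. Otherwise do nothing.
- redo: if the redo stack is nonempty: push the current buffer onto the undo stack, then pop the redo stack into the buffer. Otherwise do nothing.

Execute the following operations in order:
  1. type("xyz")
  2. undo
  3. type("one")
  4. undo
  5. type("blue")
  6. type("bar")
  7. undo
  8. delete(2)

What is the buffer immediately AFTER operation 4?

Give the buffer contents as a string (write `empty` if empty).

After op 1 (type): buf='xyz' undo_depth=1 redo_depth=0
After op 2 (undo): buf='(empty)' undo_depth=0 redo_depth=1
After op 3 (type): buf='one' undo_depth=1 redo_depth=0
After op 4 (undo): buf='(empty)' undo_depth=0 redo_depth=1

Answer: empty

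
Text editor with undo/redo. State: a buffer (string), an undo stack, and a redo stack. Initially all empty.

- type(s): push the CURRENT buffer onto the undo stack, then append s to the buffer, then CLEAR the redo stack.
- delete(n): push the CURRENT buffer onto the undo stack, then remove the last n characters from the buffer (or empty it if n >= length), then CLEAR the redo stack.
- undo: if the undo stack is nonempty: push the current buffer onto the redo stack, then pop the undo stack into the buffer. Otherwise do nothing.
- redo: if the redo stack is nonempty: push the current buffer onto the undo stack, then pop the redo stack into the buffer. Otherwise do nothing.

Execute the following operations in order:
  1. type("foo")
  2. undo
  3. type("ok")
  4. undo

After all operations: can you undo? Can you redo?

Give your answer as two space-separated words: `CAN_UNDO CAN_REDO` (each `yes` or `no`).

After op 1 (type): buf='foo' undo_depth=1 redo_depth=0
After op 2 (undo): buf='(empty)' undo_depth=0 redo_depth=1
After op 3 (type): buf='ok' undo_depth=1 redo_depth=0
After op 4 (undo): buf='(empty)' undo_depth=0 redo_depth=1

Answer: no yes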